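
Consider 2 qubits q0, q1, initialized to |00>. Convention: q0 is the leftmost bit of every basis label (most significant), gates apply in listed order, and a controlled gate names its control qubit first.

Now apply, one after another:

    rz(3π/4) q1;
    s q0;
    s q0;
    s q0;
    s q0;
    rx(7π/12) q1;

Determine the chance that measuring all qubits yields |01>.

A full measurement returns |01> with probability -sqrt(2)/8 + sqrt(6)/8 + 1/2. Key observation: gates 2-5 undo each other exactly, leaving only the rest of the circuit to track.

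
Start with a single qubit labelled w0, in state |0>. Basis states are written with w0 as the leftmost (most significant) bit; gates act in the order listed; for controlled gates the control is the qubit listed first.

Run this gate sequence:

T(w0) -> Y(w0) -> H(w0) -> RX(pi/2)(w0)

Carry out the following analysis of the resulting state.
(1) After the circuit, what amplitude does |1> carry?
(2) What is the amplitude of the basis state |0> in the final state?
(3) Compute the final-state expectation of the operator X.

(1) The final state's coefficient on |1> equals 1/2 - I/2.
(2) The amplitude on |0> is -1/2 + I/2.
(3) In the final state, X has expectation -1.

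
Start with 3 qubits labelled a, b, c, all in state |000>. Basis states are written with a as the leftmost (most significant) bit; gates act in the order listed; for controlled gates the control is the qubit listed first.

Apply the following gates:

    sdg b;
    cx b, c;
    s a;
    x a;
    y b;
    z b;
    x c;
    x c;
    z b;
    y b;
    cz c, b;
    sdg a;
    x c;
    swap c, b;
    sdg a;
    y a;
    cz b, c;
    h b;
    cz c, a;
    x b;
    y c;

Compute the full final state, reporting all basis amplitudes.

The final amplitudes are sqrt(2)/2 on |001>, -sqrt(2)/2 on |011>, and 0 on every other basis state. Key observation: gates 5-10 undo each other exactly, leaving only the rest of the circuit to track.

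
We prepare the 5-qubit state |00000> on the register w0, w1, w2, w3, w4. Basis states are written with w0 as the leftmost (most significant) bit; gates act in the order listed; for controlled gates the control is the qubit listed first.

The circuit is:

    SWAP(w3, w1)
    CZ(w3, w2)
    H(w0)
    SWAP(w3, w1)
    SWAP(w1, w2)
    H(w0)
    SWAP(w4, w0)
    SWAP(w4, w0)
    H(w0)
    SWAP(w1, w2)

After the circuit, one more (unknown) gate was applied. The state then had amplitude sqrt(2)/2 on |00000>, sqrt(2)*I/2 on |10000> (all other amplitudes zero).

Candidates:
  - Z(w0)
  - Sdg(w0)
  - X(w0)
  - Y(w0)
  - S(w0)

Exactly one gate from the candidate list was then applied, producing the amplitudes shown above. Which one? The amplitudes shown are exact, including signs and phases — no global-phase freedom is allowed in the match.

The applied gate was S(w0). Key observation: steps 5-10 multiply out to the identity, so the circuit reduces to the remaining gates.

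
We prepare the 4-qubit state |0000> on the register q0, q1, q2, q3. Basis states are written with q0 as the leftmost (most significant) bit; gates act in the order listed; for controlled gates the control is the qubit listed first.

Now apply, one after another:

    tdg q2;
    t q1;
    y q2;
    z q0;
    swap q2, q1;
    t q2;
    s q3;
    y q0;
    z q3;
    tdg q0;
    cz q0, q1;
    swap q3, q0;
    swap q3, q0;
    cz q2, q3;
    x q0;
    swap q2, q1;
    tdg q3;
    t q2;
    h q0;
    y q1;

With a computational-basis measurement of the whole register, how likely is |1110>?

Outcome |1110> occurs with probability 1/2.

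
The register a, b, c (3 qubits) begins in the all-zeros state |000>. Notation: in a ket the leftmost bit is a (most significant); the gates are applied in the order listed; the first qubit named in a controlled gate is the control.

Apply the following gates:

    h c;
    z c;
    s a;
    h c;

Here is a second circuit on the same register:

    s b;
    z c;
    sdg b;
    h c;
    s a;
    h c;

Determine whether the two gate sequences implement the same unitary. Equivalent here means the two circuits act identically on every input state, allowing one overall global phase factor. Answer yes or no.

No — the two circuits implement different unitaries, even allowing a global phase.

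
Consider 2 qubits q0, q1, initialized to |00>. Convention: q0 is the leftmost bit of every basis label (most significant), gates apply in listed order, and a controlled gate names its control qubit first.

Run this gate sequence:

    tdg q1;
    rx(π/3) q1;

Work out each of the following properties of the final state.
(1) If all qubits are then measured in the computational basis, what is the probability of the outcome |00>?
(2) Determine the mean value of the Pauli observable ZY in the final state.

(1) A full measurement returns |00> with probability 3/4.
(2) The observable ZY averages to -sqrt(3)/2.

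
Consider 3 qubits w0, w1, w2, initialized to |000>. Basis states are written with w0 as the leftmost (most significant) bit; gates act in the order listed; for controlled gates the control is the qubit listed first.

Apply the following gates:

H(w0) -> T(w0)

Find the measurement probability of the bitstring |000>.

Outcome |000> occurs with probability 1/2.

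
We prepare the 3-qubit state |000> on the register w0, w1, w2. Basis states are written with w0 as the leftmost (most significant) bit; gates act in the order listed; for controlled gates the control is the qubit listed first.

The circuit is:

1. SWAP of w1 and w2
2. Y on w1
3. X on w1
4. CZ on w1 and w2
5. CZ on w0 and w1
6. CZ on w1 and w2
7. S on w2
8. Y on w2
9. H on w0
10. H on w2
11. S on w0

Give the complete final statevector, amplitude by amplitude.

The resulting statevector has amplitude -1/2 on |000>, 1/2 on |001>, 0 on |010>, 0 on |011>, -I/2 on |100>, I/2 on |101>, 0 on |110>, 0 on |111>.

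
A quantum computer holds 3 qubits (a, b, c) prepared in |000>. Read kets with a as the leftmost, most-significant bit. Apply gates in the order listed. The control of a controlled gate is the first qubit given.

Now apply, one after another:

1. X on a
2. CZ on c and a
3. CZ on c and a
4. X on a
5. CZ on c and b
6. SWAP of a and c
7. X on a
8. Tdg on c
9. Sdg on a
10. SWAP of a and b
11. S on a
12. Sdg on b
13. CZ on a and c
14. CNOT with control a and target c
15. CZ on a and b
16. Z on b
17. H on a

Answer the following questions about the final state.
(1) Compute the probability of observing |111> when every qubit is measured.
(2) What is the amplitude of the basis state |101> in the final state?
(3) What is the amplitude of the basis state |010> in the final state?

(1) Outcome |111> occurs with probability 0.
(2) |101> carries amplitude 0 in the final state.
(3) |010> carries amplitude sqrt(2)/2 in the final state.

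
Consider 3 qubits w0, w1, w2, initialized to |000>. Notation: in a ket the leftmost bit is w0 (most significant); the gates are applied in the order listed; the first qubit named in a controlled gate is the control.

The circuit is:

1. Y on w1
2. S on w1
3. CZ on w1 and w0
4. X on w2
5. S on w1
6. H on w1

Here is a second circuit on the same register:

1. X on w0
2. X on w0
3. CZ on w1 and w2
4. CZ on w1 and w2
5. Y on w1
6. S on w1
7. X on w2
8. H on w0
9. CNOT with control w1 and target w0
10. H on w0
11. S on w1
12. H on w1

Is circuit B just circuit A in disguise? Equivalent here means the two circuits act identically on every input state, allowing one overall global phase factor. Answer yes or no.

Yes: on every input state the two circuits agree up to one overall phase factor.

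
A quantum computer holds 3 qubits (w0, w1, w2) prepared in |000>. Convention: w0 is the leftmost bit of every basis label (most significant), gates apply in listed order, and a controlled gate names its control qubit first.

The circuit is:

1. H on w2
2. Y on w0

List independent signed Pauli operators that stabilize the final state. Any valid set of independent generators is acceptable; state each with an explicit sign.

The final state is stabilized by the group generated by +IIX, -ZII, +IZI; other independent generating sets are equally valid.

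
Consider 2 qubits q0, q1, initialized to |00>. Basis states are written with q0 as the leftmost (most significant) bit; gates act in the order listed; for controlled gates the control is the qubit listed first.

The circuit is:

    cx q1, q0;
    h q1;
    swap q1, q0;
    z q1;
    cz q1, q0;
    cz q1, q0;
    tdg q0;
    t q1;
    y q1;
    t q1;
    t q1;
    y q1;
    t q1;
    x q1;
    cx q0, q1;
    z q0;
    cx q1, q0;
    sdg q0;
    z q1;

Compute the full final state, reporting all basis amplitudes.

The final amplitudes are 0 on |00>, 0 on |01>, sqrt(2)*exp(3*I*pi/4)/2 on |10>, -sqrt(2)/2 on |11>.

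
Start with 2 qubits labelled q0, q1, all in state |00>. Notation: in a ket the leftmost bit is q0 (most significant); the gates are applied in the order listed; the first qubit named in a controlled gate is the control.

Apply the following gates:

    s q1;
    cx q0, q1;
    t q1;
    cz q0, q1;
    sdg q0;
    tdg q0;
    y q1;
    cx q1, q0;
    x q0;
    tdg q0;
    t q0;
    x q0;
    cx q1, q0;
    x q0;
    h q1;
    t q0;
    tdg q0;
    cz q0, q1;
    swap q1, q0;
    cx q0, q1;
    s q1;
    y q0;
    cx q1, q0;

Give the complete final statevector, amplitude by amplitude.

After the circuit, the state carries amplitude sqrt(2)/2 on |00>, -sqrt(2)*I/2 on |01>, 0 on |10>, 0 on |11>. Key observation: gates 8-13 undo each other exactly, leaving only the rest of the circuit to track.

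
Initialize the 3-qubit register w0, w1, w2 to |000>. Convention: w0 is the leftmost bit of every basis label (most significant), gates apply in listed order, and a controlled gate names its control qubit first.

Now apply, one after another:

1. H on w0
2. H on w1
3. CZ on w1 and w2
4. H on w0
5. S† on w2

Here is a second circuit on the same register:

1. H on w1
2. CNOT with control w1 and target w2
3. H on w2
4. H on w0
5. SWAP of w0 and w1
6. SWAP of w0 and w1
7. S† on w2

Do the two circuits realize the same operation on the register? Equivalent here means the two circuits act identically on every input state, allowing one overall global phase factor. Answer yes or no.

No — the two circuits implement different unitaries, even allowing a global phase.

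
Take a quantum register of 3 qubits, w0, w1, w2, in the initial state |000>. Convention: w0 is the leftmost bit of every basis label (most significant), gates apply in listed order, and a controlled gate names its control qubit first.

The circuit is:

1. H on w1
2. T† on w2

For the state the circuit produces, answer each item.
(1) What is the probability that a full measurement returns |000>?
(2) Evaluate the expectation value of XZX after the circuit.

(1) The probability of measuring |000> is 1/2.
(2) The expectation value of XZX is 0.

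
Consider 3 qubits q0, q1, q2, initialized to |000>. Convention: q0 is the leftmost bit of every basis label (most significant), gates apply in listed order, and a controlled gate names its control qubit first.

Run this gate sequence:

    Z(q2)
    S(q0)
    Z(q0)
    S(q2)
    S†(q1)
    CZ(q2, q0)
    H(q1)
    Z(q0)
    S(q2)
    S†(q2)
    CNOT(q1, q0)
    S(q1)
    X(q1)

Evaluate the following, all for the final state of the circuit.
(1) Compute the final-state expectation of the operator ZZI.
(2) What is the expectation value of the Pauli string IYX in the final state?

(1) The expectation value of ZZI is -1.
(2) The expectation value of IYX is 0.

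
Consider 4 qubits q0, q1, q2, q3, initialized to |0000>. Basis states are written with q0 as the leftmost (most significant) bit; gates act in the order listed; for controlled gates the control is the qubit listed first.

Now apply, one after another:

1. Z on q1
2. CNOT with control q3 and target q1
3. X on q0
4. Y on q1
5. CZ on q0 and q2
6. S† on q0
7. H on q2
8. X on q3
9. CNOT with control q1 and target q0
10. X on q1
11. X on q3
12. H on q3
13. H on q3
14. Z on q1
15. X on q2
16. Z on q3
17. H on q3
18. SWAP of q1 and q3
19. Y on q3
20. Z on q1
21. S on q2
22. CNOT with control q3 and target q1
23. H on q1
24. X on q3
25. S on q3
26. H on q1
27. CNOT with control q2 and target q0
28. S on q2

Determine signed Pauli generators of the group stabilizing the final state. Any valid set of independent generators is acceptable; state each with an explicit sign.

One valid set of independent stabilizer generators is -XIXI, -IXII, +ZIZI, +IIIZ (any independent generating set of the same group is equally correct).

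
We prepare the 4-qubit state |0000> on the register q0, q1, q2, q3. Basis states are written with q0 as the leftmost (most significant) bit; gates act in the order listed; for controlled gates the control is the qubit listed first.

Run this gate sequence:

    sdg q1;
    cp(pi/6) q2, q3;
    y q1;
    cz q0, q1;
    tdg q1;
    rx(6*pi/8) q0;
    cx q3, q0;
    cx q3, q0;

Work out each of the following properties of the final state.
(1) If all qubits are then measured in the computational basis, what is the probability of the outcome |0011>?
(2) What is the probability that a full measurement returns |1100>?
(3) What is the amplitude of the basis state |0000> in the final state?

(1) A full measurement returns |0011> with probability 0. Key observation: gates 7-8 undo each other exactly, leaving only the rest of the circuit to track.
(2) A full measurement returns |1100> with probability sqrt(2)/4 + 1/2.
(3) The amplitude on |0000> is 0.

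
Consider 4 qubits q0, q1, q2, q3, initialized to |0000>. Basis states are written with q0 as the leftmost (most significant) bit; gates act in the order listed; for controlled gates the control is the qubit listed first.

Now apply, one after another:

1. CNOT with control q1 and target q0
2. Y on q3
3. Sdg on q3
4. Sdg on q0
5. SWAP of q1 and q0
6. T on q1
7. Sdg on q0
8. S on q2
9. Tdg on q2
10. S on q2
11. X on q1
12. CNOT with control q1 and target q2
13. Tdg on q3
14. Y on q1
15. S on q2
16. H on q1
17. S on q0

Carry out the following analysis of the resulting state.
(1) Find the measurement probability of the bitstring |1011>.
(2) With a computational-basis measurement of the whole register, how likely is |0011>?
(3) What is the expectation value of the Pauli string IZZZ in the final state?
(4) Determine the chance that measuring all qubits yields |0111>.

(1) A full measurement returns |1011> with probability 0.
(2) A full measurement returns |0011> with probability 1/2.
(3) In the final state, IZZZ has expectation 0.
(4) Outcome |0111> occurs with probability 1/2.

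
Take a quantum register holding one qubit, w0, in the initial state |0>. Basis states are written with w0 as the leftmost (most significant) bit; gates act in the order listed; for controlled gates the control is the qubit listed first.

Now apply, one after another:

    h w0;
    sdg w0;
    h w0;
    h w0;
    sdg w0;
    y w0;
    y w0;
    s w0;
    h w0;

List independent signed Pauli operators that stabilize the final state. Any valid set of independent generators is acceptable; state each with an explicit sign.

The stabilizer group can be generated by +Y, among other valid generating sets.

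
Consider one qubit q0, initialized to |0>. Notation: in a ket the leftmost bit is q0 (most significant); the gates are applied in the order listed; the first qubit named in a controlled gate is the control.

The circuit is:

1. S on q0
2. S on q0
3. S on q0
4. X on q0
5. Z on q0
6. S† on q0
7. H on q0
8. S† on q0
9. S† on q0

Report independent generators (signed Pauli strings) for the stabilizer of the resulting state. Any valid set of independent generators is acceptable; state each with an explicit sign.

One valid set of independent stabilizer generators is +X (any independent generating set of the same group is equally correct).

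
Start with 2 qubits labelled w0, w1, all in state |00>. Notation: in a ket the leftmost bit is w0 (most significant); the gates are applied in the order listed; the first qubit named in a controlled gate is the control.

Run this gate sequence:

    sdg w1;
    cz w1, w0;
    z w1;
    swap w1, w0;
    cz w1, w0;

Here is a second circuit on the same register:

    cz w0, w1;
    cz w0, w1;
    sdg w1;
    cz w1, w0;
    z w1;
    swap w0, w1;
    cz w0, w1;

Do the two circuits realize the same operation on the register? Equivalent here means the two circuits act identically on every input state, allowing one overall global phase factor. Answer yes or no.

Yes — the two circuits implement the same unitary up to a global phase.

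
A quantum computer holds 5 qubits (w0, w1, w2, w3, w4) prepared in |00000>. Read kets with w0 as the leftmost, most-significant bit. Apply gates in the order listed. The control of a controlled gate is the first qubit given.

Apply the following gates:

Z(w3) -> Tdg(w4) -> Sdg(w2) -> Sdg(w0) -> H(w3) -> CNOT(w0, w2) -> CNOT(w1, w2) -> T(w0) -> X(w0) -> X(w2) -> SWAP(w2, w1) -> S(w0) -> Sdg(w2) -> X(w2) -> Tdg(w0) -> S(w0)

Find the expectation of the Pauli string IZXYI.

The observable IZXYI averages to 0.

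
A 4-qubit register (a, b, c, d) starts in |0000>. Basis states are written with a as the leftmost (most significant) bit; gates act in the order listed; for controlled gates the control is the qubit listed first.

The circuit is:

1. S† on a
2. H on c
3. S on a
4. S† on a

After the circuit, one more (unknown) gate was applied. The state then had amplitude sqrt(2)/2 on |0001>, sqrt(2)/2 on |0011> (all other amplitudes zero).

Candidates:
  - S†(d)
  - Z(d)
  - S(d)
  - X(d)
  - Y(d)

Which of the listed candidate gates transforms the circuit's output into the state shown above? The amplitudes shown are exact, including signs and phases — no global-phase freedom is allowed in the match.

The unique candidate consistent with the amplitudes is X(d). Key observation: gates 3-4 undo each other exactly, leaving only the rest of the circuit to track.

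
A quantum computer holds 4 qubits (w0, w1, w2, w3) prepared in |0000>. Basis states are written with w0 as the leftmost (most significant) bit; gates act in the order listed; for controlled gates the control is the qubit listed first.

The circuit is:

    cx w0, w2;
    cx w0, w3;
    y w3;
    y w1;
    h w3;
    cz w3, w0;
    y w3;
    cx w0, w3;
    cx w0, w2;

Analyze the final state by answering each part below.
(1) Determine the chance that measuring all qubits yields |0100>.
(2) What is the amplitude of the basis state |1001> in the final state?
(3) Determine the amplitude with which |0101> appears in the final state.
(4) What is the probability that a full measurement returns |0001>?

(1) Outcome |0100> occurs with probability 1/2.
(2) The final state's coefficient on |1001> equals 0.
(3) |0101> carries amplitude -sqrt(2)*I/2 in the final state.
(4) Outcome |0001> occurs with probability 0.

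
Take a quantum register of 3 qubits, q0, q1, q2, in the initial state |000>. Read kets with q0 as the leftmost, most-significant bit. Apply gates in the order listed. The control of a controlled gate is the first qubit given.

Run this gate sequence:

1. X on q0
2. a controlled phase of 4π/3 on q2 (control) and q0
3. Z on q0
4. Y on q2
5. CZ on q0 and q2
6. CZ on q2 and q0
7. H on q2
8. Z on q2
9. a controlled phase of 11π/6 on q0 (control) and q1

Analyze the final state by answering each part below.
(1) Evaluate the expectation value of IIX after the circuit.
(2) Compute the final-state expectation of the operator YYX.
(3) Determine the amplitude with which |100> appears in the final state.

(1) The expectation value of IIX is 1.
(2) The observable YYX averages to 0.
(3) The final state's coefficient on |100> equals -sqrt(2)*I/2.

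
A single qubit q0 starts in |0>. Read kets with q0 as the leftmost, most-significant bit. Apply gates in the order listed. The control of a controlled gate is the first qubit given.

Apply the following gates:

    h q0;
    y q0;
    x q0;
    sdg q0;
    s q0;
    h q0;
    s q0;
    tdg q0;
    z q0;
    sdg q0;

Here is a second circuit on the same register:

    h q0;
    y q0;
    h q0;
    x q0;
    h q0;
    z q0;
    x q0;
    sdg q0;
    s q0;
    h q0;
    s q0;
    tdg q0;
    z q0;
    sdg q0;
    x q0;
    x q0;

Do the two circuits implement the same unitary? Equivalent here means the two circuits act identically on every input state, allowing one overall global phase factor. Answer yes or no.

Yes, they are equivalent — the unitaries differ by at most a global phase.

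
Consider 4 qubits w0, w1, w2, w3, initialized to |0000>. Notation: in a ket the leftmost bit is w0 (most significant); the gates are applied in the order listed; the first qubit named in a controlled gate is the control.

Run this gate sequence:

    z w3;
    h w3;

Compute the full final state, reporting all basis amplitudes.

The final amplitudes are sqrt(2)/2 on |0000>, sqrt(2)/2 on |0001>, and 0 on every other basis state.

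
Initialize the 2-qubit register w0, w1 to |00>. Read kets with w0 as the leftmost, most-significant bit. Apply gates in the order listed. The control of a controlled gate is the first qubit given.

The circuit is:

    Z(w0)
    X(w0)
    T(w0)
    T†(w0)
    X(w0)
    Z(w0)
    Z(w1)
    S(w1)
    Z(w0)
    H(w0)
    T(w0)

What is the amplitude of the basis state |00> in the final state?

The final state's coefficient on |00> equals sqrt(2)/2. Key observation: steps 1-6 multiply out to the identity, so the circuit reduces to the remaining gates.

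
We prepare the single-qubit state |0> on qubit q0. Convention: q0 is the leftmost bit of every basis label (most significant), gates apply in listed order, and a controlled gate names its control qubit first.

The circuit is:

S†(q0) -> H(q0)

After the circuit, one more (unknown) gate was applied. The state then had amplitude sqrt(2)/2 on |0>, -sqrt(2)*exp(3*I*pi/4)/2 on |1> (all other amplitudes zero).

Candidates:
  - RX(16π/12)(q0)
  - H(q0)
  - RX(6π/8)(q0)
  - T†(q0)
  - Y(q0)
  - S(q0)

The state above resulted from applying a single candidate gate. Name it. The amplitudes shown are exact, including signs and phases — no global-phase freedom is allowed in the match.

It was T†(q0) that produced the state shown.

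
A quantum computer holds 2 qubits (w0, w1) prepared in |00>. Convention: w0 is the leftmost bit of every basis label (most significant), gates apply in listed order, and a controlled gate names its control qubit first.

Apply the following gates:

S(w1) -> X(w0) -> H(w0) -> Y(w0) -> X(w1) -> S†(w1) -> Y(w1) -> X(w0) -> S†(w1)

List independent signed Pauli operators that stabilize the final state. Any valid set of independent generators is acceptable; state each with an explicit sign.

One valid set of independent stabilizer generators is +XI, +IZ (any independent generating set of the same group is equally correct).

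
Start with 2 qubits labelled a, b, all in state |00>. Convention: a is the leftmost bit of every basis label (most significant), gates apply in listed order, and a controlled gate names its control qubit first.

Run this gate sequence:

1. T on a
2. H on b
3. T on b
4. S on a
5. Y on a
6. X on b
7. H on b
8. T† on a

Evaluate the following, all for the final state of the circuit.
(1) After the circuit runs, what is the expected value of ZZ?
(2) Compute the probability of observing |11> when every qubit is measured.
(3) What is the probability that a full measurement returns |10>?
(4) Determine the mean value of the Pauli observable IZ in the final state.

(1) The observable ZZ averages to -sqrt(2)/2.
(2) The probability of measuring |11> is 1/2 - sqrt(2)/4.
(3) Outcome |10> occurs with probability sqrt(2)/4 + 1/2.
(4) In the final state, IZ has expectation sqrt(2)/2.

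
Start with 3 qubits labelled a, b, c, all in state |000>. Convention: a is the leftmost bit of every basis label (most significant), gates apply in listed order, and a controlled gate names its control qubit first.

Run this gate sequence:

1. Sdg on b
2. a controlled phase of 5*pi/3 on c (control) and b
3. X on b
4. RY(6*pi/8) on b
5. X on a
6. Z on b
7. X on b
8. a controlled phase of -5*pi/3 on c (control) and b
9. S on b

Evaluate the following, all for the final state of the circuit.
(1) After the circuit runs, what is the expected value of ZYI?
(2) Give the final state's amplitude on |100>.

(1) The expectation value of ZYI is -sqrt(2)/2.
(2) |100> carries amplitude -sqrt(2 - sqrt(2))/2 in the final state.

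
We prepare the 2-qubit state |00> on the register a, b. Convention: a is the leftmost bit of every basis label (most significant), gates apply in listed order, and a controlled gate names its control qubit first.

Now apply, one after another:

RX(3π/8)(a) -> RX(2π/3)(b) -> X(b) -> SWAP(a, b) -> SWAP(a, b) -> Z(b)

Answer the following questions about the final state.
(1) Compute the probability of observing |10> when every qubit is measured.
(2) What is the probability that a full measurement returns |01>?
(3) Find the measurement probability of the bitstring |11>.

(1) A full measurement returns |10> with probability 3/8 - 3*sqrt(2 - sqrt(2))/16. Key observation: gates 4-5 undo each other exactly, leaving only the rest of the circuit to track.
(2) The probability of measuring |01> is sqrt(2 - sqrt(2))/16 + 1/8.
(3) Outcome |11> occurs with probability 1/8 - sqrt(2 - sqrt(2))/16.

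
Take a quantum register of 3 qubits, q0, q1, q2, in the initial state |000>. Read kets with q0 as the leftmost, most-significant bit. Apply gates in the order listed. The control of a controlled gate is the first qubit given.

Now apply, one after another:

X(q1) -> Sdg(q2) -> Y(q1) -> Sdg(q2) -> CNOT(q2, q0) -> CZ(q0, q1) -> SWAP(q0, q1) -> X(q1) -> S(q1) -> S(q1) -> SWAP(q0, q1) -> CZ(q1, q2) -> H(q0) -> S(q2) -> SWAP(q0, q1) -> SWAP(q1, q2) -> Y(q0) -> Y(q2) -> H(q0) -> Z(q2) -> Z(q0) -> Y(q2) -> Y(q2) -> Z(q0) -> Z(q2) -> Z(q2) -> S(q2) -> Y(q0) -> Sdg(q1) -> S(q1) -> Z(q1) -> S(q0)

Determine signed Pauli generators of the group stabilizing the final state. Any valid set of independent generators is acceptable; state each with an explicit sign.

The final state is stabilized by the group generated by +YII, -IIY, +IZI; other independent generating sets are equally valid. Key observation: gates 20-25 undo each other exactly, leaving only the rest of the circuit to track.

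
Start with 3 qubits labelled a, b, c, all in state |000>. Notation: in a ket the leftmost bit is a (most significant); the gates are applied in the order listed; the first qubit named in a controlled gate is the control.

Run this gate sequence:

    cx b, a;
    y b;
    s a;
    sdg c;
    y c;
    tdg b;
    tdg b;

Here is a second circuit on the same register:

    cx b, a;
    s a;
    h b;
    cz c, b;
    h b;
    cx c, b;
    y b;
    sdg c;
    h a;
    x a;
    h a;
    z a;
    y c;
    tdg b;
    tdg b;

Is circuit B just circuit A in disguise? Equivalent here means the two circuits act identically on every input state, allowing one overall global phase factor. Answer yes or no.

Yes: on every input state the two circuits agree up to one overall phase factor.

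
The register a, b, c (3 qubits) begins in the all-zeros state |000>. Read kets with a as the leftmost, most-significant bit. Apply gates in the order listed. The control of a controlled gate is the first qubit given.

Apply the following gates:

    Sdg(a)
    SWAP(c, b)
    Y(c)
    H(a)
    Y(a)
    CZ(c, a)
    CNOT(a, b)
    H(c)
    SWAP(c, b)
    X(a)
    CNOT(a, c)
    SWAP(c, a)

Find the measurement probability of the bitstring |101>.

A full measurement returns |101> with probability 1/4.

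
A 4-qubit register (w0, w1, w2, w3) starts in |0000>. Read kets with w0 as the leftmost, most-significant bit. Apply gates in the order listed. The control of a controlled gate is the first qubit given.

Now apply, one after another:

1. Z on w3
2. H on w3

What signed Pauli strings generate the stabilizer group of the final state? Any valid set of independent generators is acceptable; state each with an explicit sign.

The final state is stabilized by the group generated by +IIIX, +ZIII, +IZII, +IIZI; other independent generating sets are equally valid.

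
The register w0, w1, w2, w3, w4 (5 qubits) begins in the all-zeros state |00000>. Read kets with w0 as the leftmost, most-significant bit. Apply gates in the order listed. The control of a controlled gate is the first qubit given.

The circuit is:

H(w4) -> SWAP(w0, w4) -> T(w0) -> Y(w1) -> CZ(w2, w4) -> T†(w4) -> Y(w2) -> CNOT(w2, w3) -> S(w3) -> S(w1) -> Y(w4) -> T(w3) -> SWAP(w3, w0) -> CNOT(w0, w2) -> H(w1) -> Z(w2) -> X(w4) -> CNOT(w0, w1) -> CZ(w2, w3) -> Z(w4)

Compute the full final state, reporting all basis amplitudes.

After the circuit, the state carries amplitude -exp(3*I*pi/4)/2 on |10000>, 1/2 on |10010>, exp(3*I*pi/4)/2 on |11000>, -1/2 on |11010>, and 0 on every other basis state.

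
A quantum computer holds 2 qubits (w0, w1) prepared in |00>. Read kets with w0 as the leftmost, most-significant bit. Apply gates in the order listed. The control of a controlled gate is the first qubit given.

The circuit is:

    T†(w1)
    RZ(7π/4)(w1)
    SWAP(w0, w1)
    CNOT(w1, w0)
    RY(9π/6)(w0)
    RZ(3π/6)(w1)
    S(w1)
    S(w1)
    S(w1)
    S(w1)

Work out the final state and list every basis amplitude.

After the circuit, the state carries amplitude -sqrt(2)*exp(7*I*pi/8)/2 on |00>, 0 on |01>, sqrt(2)*exp(7*I*pi/8)/2 on |10>, 0 on |11>. Key observation: the block from step 7 through step 10 cancels to the identity and can be dropped.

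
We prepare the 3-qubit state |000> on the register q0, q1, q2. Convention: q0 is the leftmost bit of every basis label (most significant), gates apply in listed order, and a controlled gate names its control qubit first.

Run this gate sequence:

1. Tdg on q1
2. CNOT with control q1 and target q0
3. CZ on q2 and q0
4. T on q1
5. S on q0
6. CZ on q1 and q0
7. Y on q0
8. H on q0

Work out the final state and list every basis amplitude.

The resulting statevector has amplitude sqrt(2)*I/2 on |000>, -sqrt(2)*I/2 on |100>, and 0 on every other basis state.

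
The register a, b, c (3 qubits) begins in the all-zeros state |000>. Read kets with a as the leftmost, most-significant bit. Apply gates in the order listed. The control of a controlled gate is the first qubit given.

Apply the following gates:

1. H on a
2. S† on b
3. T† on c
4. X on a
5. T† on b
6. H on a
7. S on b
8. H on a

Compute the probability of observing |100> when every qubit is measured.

A full measurement returns |100> with probability 1/2.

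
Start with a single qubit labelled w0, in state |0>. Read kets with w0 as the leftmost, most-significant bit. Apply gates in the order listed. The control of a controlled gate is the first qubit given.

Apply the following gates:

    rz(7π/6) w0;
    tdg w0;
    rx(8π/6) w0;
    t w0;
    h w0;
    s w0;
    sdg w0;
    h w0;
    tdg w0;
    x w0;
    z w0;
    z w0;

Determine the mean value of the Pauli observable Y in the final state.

The expectation value of Y is -sqrt(3)/2. Key observation: gates 5-8 undo each other exactly, leaving only the rest of the circuit to track.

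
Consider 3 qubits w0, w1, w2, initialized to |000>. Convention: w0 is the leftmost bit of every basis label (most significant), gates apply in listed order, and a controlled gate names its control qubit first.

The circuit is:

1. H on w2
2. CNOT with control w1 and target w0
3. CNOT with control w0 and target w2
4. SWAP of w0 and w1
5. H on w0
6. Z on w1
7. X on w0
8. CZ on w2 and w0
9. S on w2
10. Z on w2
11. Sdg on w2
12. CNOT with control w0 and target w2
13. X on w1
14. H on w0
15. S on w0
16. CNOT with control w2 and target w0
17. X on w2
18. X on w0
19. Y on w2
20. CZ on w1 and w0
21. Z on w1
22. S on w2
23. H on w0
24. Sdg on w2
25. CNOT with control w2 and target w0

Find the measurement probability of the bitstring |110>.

The probability of measuring |110> is 1/4.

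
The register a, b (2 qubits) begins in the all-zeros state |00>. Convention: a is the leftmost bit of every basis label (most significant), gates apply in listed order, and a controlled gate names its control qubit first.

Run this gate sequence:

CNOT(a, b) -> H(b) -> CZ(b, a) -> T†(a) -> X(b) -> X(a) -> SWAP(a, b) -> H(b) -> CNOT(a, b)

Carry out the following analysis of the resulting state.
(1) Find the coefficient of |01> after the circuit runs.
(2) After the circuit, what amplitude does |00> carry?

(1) |01> carries amplitude -1/2 in the final state.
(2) The amplitude on |00> is 1/2.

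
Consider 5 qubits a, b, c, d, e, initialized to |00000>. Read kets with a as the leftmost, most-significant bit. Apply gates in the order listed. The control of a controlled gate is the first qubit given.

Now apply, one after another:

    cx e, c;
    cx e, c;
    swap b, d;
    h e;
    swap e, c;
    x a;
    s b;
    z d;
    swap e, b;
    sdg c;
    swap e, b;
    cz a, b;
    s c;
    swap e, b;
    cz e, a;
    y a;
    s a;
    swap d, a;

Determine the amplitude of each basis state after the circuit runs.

The final amplitudes are -sqrt(2)*I/2 on |00000>, -sqrt(2)*I/2 on |00100>, and 0 on every other basis state. Key observation: the block from step 1 through step 2 cancels to the identity and can be dropped.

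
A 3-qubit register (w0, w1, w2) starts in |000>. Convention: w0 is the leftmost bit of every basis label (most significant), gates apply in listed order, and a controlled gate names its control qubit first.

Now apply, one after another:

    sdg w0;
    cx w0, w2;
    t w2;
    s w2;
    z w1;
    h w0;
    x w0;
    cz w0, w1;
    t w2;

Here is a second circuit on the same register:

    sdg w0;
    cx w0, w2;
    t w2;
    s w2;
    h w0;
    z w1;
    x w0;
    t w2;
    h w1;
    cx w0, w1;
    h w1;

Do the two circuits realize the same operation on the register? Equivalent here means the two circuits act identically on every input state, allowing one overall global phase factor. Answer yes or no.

Yes, they are equivalent — the unitaries differ by at most a global phase.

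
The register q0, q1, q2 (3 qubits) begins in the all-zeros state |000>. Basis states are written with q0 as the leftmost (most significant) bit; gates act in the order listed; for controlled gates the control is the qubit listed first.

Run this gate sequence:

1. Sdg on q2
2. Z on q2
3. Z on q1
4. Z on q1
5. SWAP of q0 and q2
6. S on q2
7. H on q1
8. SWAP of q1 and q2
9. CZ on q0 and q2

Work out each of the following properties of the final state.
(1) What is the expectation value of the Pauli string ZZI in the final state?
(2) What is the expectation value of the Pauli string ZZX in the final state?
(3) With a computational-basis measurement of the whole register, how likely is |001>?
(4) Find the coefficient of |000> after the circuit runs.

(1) In the final state, ZZI has expectation 1.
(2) The expectation value of ZZX is 1.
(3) Outcome |001> occurs with probability 1/2.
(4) |000> carries amplitude sqrt(2)/2 in the final state.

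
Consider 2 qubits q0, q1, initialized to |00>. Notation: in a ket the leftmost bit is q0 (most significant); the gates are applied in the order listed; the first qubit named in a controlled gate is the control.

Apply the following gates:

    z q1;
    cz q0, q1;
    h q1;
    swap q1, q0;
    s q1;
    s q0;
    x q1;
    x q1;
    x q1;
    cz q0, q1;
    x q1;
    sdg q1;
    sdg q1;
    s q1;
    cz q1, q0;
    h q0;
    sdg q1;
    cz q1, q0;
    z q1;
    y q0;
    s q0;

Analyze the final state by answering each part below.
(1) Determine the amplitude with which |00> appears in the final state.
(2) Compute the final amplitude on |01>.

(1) |00> carries amplitude 1/2 - I/2 in the final state.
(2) The final state's coefficient on |01> equals 0.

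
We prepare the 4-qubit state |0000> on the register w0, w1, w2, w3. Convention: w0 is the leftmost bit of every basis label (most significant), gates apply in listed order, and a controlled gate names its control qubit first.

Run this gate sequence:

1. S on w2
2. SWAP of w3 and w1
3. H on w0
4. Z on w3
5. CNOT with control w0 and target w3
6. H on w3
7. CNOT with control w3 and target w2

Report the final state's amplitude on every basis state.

After the circuit, the state carries amplitude 1/2 on |0000>, 1/2 on |0011>, 1/2 on |1000>, -1/2 on |1011>, and 0 on every other basis state.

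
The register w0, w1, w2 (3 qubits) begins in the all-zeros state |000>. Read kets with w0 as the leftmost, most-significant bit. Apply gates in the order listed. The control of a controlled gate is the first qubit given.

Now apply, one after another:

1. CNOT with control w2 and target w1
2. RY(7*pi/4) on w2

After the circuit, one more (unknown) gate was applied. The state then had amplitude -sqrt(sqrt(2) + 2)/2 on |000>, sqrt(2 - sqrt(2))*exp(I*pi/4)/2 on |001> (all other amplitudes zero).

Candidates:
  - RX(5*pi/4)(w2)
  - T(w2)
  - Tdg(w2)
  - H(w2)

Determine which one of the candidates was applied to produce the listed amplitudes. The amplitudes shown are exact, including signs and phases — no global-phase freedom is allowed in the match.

It was T(w2) that produced the state shown.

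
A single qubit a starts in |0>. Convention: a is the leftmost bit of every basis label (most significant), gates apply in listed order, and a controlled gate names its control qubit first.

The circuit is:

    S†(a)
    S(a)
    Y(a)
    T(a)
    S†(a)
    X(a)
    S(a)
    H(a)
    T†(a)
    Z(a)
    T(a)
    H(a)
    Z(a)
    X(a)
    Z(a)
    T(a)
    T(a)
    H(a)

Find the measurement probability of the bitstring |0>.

A full measurement returns |0> with probability 1/2.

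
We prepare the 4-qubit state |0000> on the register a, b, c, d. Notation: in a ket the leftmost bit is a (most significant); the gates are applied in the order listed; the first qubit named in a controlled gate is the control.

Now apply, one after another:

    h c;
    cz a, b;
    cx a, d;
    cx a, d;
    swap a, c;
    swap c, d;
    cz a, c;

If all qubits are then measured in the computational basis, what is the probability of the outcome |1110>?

Outcome |1110> occurs with probability 0.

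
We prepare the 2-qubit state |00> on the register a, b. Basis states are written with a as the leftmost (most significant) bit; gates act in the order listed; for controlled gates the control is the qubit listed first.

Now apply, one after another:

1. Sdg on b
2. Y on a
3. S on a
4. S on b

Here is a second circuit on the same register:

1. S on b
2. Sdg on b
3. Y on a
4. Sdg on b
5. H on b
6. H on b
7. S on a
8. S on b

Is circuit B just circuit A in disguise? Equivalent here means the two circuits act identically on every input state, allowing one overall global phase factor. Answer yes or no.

Yes — the two circuits implement the same unitary up to a global phase.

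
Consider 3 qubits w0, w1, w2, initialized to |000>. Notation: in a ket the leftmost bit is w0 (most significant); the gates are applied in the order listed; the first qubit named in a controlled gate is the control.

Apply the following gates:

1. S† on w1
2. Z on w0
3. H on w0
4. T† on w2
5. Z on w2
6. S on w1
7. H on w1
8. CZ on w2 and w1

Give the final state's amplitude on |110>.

The amplitude on |110> is 1/2.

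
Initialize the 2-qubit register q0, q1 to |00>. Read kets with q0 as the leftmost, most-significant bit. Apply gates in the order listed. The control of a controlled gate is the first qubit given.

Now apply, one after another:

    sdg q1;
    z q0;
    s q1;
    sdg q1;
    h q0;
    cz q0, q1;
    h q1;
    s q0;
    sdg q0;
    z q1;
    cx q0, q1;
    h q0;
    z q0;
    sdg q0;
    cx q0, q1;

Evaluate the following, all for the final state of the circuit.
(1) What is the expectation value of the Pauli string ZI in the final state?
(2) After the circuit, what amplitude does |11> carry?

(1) The observable ZI averages to -1.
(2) The amplitude on |11> is sqrt(2)*I/2.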